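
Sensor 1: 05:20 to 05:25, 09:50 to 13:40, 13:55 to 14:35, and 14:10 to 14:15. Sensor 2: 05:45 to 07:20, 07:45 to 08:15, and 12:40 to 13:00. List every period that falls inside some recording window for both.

Merge the first list: 05:20-05:25, 09:50-13:40, 13:55-14:35.
05:20-05:25 falls entirely outside B.
09:50-13:40 overlaps B on 12:40-13:00.
13:55-14:35 falls entirely outside B.

12:40-13:00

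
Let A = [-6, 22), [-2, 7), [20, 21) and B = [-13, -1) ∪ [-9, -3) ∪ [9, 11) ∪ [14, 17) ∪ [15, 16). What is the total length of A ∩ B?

First set merges to [-6, 22).
Second set merges to [-13, -1), [9, 11), [14, 17).
A ∩ B = [-6, -1), [9, 11), [14, 17).
Total: 5 + 2 + 3 = 10.

10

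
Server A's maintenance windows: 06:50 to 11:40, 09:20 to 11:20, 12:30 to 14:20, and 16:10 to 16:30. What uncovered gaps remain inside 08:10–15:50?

11:40-12:30, 14:20-15:50

Covered (merged): 06:50-11:40, 12:30-14:20, 16:10-16:30.
Gaps within 08:10-15:50: 11:40-12:30, 14:20-15:50.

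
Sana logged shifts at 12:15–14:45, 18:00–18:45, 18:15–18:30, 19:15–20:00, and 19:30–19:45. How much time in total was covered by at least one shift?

4 h

Merged: 12:15–14:45, 18:00–18:45, 19:15–20:00.
Lengths: 2 h 30 min + 45 min + 45 min = 4 h.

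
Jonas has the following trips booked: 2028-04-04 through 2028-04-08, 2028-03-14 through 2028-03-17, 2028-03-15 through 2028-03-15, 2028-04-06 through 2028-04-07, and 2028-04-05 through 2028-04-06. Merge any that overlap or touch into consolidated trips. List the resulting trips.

Sort by start: 2028-03-14 through 2028-03-17, 2028-03-15 through 2028-03-15, 2028-04-04 through 2028-04-08, 2028-04-05 through 2028-04-06, 2028-04-06 through 2028-04-07.
2028-03-15 through 2028-03-15 overlaps/touches 2028-03-14 through 2028-03-17 → extend to 2028-03-14 through 2028-03-17.
2028-04-04 through 2028-04-08 is disjoint → start new block.
2028-04-05 through 2028-04-06 overlaps/touches 2028-04-04 through 2028-04-08 → extend to 2028-04-04 through 2028-04-08.
2028-04-06 through 2028-04-07 overlaps/touches 2028-04-04 through 2028-04-08 → extend to 2028-04-04 through 2028-04-08.

2028-03-14 through 2028-03-17, 2028-04-04 through 2028-04-08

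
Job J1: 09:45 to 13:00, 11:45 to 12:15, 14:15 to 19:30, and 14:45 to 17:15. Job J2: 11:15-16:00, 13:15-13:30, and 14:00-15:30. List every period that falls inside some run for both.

Merge the first list: 09:45–13:00, 14:15–19:30.
Merge the second list: 11:15–16:00.
09:45–13:00 overlaps B on 11:15–13:00.
14:15–19:30 overlaps B on 14:15–16:00.

11:15–13:00, 14:15–16:00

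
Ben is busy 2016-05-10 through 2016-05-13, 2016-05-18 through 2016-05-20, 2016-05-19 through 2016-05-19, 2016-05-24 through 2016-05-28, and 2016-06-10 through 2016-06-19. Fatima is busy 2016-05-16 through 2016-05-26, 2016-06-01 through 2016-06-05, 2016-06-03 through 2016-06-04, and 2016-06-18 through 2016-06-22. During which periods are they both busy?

A, merged: 2016-05-10 through 2016-05-13, 2016-05-18 through 2016-05-20, 2016-05-24 through 2016-05-28, 2016-06-10 through 2016-06-19.
B, merged: 2016-05-16 through 2016-05-26, 2016-06-01 through 2016-06-05, 2016-06-18 through 2016-06-22.
2016-05-10 through 2016-05-13 falls entirely outside B.
2016-05-18 through 2016-05-20 overlaps B on 2016-05-18 through 2016-05-20.
2016-05-24 through 2016-05-28 overlaps B on 2016-05-24 through 2016-05-26.
2016-06-10 through 2016-06-19 overlaps B on 2016-06-18 through 2016-06-19.

2016-05-18 through 2016-05-20, 2016-05-24 through 2016-05-26, 2016-06-18 through 2016-06-19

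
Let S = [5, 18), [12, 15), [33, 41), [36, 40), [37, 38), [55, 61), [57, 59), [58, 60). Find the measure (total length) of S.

Merged: [5, 18), [33, 41), [55, 61).
Lengths: 13 + 8 + 6 = 27.

27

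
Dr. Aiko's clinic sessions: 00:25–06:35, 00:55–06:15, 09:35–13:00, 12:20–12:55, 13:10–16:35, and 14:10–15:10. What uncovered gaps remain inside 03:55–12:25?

After merging, the occupied span is 00:25-06:35, 09:35-13:00, 13:10-16:35.
Gaps within 03:55-12:25: 06:35-09:35.

06:35-09:35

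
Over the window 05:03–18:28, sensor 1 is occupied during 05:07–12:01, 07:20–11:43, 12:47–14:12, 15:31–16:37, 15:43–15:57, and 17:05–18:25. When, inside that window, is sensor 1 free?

The merged coverage is 05:07–12:01, 12:47–14:12, 15:31–16:37, 17:05–18:25.
Complement within 05:03–18:28: 05:03–05:07, 12:01–12:47, 14:12–15:31, 16:37–17:05, 18:25–18:28.

05:03–05:07, 12:01–12:47, 14:12–15:31, 16:37–17:05, 18:25–18:28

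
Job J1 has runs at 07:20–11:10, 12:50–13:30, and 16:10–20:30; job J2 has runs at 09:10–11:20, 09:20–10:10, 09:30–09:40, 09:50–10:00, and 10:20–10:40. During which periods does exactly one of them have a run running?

07:20–09:10, 11:10–11:20, 12:50–13:30, 16:10–20:30

B, merged: 09:10–11:20.
A but not B: 07:20–09:10, 12:50–13:30, 16:10–20:30.
B but not A: 11:10–11:20.
Combining gives A △ B.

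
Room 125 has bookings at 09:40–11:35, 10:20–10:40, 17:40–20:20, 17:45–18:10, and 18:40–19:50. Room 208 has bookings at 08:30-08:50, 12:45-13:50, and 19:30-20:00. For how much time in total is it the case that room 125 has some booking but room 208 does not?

A, merged: 09:40–11:35, 17:40–20:20.
A \ B = 09:40–11:35, 17:40–19:30, 20:00–20:20.
Total: 1 h 55 min + 1 h 50 min + 20 min = 4 h 5 min.

4 h 5 min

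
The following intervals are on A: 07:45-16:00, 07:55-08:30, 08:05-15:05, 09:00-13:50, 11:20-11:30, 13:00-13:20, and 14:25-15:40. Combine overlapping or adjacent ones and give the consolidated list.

07:45–16:00

07:55–08:30 overlaps/touches 07:45–16:00 → extend to 07:45–16:00.
08:05–15:05 overlaps/touches 07:45–16:00 → extend to 07:45–16:00.
09:00–13:50 overlaps/touches 07:45–16:00 → extend to 07:45–16:00.
11:20–11:30 overlaps/touches 07:45–16:00 → extend to 07:45–16:00.
13:00–13:20 overlaps/touches 07:45–16:00 → extend to 07:45–16:00.
14:25–15:40 overlaps/touches 07:45–16:00 → extend to 07:45–16:00.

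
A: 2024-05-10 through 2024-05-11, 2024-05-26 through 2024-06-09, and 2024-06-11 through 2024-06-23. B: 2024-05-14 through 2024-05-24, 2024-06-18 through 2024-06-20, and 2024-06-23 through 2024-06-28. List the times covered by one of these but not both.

A \ B = 2024-05-10 through 2024-05-11, 2024-05-26 through 2024-06-09, 2024-06-11 through 2024-06-17, 2024-06-21 through 2024-06-22.
B \ A = 2024-05-14 through 2024-05-24, 2024-06-24 through 2024-06-28.
Union of the two gives the symmetric difference.

2024-05-10 through 2024-05-11, 2024-05-14 through 2024-05-24, 2024-05-26 through 2024-06-09, 2024-06-11 through 2024-06-17, 2024-06-21 through 2024-06-22, 2024-06-24 through 2024-06-28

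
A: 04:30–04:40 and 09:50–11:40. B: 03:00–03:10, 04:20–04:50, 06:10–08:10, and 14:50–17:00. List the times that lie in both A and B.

04:30–04:40 meets the second set on 04:30–04:40.
09:50–11:40: no overlap with the second set.

04:30–04:40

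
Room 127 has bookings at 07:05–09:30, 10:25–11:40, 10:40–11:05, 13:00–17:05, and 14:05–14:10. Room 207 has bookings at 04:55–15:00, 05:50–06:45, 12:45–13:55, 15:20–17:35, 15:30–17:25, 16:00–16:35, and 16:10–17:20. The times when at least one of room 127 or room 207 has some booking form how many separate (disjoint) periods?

1

A, merged: 07:05–09:30, 10:25–11:40, 13:00–17:05.
B, merged: 04:55–15:00, 15:20–17:35.
A ∪ B = 04:55–17:35.
That is 1 disjoint piece.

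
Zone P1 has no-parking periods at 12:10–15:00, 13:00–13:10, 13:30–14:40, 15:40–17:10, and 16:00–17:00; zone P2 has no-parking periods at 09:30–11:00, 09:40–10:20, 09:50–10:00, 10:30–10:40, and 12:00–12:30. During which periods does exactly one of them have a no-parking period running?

First set merges to 12:10–15:00, 15:40–17:10.
Second set merges to 09:30–11:00, 12:00–12:30.
A but not B: 12:30–15:00, 15:40–17:10.
B but not A: 09:30–11:00, 12:00–12:10.
Combining gives A △ B.

09:30–11:00, 12:00–12:10, 12:30–15:00, 15:40–17:10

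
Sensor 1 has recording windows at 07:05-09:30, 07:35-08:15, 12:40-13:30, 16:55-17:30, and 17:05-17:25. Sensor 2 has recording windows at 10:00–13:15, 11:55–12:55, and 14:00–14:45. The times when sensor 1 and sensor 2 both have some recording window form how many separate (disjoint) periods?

1

Merge the first list: 07:05–09:30, 12:40–13:30, 16:55–17:30.
Merge the second list: 10:00–13:15, 14:00–14:45.
A ∩ B = 12:40–13:15.
That is 1 disjoint piece.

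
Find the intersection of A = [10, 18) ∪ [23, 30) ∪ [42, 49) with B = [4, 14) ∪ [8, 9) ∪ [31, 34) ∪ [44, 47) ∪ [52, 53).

Merge the second list: [4, 14), [31, 34), [44, 47), [52, 53).
[10, 18) ∩ B → [10, 14).
[23, 30) meets no B interval.
[42, 49) ∩ B → [44, 47).

[10, 14) ∪ [44, 47)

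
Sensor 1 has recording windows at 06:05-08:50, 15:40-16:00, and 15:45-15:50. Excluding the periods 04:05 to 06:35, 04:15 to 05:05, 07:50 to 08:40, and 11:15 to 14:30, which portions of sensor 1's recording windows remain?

First set merges to 06:05–08:50, 15:40–16:00.
Second set merges to 04:05–06:35, 07:50–08:40, 11:15–14:30.
06:05–08:50 \ B = 06:35–07:50, 08:40–08:50.
15:40–16:00: nothing removed.

06:35–07:50, 08:40–08:50, 15:40–16:00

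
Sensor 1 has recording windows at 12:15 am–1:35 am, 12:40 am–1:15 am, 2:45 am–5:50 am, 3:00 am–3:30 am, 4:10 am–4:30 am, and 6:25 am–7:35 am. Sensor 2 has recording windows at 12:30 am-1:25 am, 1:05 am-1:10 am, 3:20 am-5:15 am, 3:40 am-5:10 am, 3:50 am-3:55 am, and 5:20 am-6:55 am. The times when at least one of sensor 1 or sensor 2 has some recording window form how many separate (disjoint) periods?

Merge the first list: 12:15 am–1:35 am, 2:45 am–5:50 am, 6:25 am–7:35 am.
Merge the second list: 12:30 am–1:25 am, 3:20 am–5:15 am, 5:20 am–6:55 am.
A ∪ B = 12:15 am–1:35 am, 2:45 am–7:35 am.
That is 2 disjoint pieces.

2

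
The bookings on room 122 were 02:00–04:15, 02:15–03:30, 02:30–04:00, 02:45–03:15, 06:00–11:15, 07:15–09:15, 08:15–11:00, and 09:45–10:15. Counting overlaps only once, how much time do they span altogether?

Merged: 02:00–04:15, 06:00–11:15.
Lengths: 2 h 15 min + 5 h 15 min = 7 h 30 min.

7 h 30 min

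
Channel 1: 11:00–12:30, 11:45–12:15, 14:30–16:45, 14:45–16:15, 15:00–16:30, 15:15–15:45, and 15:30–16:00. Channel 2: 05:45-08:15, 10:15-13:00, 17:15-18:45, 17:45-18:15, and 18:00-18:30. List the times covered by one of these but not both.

05:45–08:15, 10:15–11:00, 12:30–13:00, 14:30–16:45, 17:15–18:45

First set merges to 11:00–12:30, 14:30–16:45.
Second set merges to 05:45–08:15, 10:15–13:00, 17:15–18:45.
Only in the first: 14:30–16:45.
Only in the second: 05:45–08:15, 10:15–11:00, 12:30–13:00, 17:15–18:45.
Together these are the periods covered by exactly one.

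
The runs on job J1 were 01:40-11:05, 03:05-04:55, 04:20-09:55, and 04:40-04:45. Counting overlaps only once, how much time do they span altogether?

9 h 25 min

Merged: 01:40–11:05.
Length: 9 h 25 min.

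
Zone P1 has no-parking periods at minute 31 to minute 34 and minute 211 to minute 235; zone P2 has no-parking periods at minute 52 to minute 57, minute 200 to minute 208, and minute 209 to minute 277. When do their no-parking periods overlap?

minute 211 to minute 235

minute 31 to minute 34: no overlap with the second set.
minute 211 to minute 235 meets the second set on minute 211 to minute 235.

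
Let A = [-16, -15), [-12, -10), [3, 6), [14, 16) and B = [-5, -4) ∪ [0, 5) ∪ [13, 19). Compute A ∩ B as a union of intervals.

[-16, -15) meets no B interval.
[-12, -10) meets no B interval.
[3, 6) ∩ B → [3, 5).
[14, 16) ∩ B → [14, 16).

[3, 5) ∪ [14, 16)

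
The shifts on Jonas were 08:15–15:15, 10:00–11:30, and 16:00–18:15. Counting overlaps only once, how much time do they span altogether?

9 h 15 min

Merged: 08:15–15:15, 16:00–18:15.
Lengths: 7 h + 2 h 15 min = 9 h 15 min.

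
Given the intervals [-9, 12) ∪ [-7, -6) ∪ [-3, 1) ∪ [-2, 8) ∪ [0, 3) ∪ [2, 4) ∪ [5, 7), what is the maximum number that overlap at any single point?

Sweep endpoints in order; track running count of active intervals.
Peak of 4 reached at 0.

4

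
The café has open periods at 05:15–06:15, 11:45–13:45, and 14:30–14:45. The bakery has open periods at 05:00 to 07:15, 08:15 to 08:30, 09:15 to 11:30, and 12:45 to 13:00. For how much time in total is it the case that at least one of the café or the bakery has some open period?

A ∪ B = 05:00–07:15, 08:15–08:30, 09:15–11:30, 11:45–13:45, 14:30–14:45.
Total: 2 h 15 min + 15 min + 2 h 15 min + 2 h + 15 min = 7 h.

7 h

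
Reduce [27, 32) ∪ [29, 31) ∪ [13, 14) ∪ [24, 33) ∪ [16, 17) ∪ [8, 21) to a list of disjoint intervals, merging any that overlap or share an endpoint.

[8, 21) ∪ [24, 33)

Sort by start: [8, 21), [13, 14), [16, 17), [24, 33), [27, 32), [29, 31).
[13, 14) overlaps/touches [8, 21) → extend to [8, 21).
[16, 17) overlaps/touches [8, 21) → extend to [8, 21).
[24, 33) is disjoint → start new block.
[27, 32) overlaps/touches [24, 33) → extend to [24, 33).
[29, 31) overlaps/touches [24, 33) → extend to [24, 33).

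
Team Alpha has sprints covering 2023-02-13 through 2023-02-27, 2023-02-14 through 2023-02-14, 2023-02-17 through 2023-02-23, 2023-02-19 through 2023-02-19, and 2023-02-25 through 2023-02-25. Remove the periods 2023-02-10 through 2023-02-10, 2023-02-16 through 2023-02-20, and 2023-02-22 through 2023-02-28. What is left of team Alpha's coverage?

Merge the first list: 2023-02-13 through 2023-02-27.
2023-02-13 through 2023-02-27 minus B → 2023-02-13 through 2023-02-15, 2023-02-21 through 2023-02-21.

2023-02-13 through 2023-02-15, 2023-02-21 through 2023-02-21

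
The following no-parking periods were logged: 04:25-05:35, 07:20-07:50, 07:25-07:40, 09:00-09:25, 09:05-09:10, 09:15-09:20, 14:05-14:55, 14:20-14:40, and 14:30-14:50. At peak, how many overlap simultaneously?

3

Walk the sorted start/end points keeping a running depth.
The depth first hits 3 at 14:30.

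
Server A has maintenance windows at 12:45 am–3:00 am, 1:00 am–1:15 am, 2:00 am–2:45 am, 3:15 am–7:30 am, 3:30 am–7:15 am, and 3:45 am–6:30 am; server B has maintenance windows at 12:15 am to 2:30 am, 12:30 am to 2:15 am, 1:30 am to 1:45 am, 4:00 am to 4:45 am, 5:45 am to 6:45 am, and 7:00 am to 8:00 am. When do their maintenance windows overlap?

A, merged: 12:45 am-3:00 am, 3:15 am-7:30 am.
B, merged: 12:15 am-2:30 am, 4:00 am-4:45 am, 5:45 am-6:45 am, 7:00 am-8:00 am.
12:45 am-3:00 am overlaps B on 12:45 am-2:30 am.
3:15 am-7:30 am overlaps B on 4:00 am-4:45 am, 5:45 am-6:45 am, 7:00 am-7:30 am.

12:45 am-2:30 am, 4:00 am-4:45 am, 5:45 am-6:45 am, 7:00 am-7:30 am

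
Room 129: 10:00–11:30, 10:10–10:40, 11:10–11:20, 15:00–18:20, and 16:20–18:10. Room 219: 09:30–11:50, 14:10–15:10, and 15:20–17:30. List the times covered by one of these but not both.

09:30-10:00, 11:30-11:50, 14:10-15:00, 15:10-15:20, 17:30-18:20

A, merged: 10:00-11:30, 15:00-18:20.
A but not B: 15:10-15:20, 17:30-18:20.
B but not A: 09:30-10:00, 11:30-11:50, 14:10-15:00.
Combining gives A △ B.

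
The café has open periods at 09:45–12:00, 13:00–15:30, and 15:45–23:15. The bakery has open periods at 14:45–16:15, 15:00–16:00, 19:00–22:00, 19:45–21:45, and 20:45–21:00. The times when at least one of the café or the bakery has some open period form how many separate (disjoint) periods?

Merge the second list: 14:45-16:15, 19:00-22:00.
A ∪ B = 09:45-12:00, 13:00-23:15.
That is 2 disjoint pieces.

2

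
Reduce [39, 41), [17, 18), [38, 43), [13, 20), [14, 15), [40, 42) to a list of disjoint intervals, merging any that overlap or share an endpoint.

Sort by start: [13, 20), [14, 15), [17, 18), [38, 43), [39, 41), [40, 42).
[14, 15) overlaps/touches [13, 20) → extend to [13, 20).
[17, 18) overlaps/touches [13, 20) → extend to [13, 20).
[38, 43) is disjoint → start new block.
[39, 41) overlaps/touches [38, 43) → extend to [38, 43).
[40, 42) overlaps/touches [38, 43) → extend to [38, 43).

[13, 20) ∪ [38, 43)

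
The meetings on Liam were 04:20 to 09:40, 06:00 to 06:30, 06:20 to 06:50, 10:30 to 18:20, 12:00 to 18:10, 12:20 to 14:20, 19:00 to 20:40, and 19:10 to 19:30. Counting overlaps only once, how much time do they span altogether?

14 h 50 min

Merged: 04:20–09:40, 10:30–18:20, 19:00–20:40.
Lengths: 5 h 20 min + 7 h 50 min + 1 h 40 min = 14 h 50 min.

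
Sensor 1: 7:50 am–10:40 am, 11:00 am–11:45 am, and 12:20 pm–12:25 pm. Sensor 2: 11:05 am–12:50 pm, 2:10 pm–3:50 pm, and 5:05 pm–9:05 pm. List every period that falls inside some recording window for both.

11:05 am–11:45 am, 12:20 pm–12:25 pm

7:50 am–10:40 am: no overlap with the second set.
11:00 am–11:45 am meets the second set on 11:05 am–11:45 am.
12:20 pm–12:25 pm meets the second set on 12:20 pm–12:25 pm.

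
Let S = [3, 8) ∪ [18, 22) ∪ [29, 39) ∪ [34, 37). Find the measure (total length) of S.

19

Merged: [3, 8), [18, 22), [29, 39).
Lengths: 5 + 4 + 10 = 19.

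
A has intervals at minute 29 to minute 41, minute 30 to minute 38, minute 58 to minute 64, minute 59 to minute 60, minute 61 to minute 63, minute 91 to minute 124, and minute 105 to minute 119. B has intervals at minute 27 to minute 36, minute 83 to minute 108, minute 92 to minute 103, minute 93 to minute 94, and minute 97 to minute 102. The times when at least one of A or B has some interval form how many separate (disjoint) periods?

Merge the first list: minute 29 to minute 41, minute 58 to minute 64, minute 91 to minute 124.
Merge the second list: minute 27 to minute 36, minute 83 to minute 108.
A ∪ B = minute 27 to minute 41, minute 58 to minute 64, minute 83 to minute 124.
That is 3 disjoint pieces.

3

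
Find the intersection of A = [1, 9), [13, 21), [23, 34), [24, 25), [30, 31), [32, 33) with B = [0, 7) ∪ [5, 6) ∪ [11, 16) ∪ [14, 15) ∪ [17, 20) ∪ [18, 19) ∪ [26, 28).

[1, 7) ∪ [13, 16) ∪ [17, 20) ∪ [26, 28)

Merge the first list: [1, 9), [13, 21), [23, 34).
Merge the second list: [0, 7), [11, 16), [17, 20), [26, 28).
[1, 9) meets the second set on [1, 7).
[13, 21) meets the second set on [13, 16), [17, 20).
[23, 34) meets the second set on [26, 28).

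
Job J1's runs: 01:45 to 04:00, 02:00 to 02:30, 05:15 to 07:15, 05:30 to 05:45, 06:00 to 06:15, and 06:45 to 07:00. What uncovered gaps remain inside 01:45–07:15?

04:00–05:15

The merged coverage is 01:45–04:00, 05:15–07:15.
Gaps within 01:45–07:15: 04:00–05:15.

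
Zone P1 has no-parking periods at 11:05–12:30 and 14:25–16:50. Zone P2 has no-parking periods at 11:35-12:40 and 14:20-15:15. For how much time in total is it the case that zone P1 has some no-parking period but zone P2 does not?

2 h 5 min

A \ B = 11:05-11:35, 15:15-16:50.
Total: 30 min + 1 h 35 min = 2 h 5 min.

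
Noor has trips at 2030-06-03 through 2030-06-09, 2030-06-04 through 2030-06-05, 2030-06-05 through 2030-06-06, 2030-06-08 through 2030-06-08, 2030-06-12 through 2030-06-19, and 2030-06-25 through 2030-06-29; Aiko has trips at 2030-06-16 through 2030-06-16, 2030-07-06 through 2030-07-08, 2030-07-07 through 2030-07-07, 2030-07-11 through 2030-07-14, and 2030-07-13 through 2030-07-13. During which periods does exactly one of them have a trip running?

2030-06-03 through 2030-06-09, 2030-06-12 through 2030-06-15, 2030-06-17 through 2030-06-19, 2030-06-25 through 2030-06-29, 2030-07-06 through 2030-07-08, 2030-07-11 through 2030-07-14

First set merges to 2030-06-03 through 2030-06-09, 2030-06-12 through 2030-06-19, 2030-06-25 through 2030-06-29.
Second set merges to 2030-06-16 through 2030-06-16, 2030-07-06 through 2030-07-08, 2030-07-11 through 2030-07-14.
A \ B = 2030-06-03 through 2030-06-09, 2030-06-12 through 2030-06-15, 2030-06-17 through 2030-06-19, 2030-06-25 through 2030-06-29.
B \ A = 2030-07-06 through 2030-07-08, 2030-07-11 through 2030-07-14.
Union of the two gives the symmetric difference.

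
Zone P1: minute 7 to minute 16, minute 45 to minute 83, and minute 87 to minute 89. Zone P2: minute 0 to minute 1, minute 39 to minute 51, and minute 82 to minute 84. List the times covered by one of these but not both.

minute 0 to minute 1, minute 7 to minute 16, minute 39 to minute 45, minute 51 to minute 82, minute 83 to minute 84, minute 87 to minute 89

Only in the first: minute 7 to minute 16, minute 51 to minute 82, minute 87 to minute 89.
Only in the second: minute 0 to minute 1, minute 39 to minute 45, minute 83 to minute 84.
Together these are the periods covered by exactly one.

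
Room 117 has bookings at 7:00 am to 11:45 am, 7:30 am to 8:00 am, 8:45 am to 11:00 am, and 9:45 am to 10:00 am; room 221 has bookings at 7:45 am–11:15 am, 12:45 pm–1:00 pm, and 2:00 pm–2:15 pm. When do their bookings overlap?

7:45 am–11:15 am

First set merges to 7:00 am–11:45 am.
7:00 am–11:45 am ∩ B → 7:45 am–11:15 am.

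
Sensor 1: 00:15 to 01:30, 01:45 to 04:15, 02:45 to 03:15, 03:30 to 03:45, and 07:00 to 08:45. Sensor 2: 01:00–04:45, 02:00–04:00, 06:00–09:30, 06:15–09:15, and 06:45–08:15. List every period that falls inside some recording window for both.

01:00–01:30, 01:45–04:15, 07:00–08:45

A, merged: 00:15–01:30, 01:45–04:15, 07:00–08:45.
B, merged: 01:00–04:45, 06:00–09:30.
00:15–01:30 overlaps B on 01:00–01:30.
01:45–04:15 overlaps B on 01:45–04:15.
07:00–08:45 overlaps B on 07:00–08:45.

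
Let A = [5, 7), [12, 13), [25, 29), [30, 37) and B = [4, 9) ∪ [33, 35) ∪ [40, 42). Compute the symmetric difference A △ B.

[4, 5) ∪ [7, 9) ∪ [12, 13) ∪ [25, 29) ∪ [30, 33) ∪ [35, 37) ∪ [40, 42)

Only in the first: [12, 13), [25, 29), [30, 33), [35, 37).
Only in the second: [4, 5), [7, 9), [40, 42).
Together these are the periods covered by exactly one.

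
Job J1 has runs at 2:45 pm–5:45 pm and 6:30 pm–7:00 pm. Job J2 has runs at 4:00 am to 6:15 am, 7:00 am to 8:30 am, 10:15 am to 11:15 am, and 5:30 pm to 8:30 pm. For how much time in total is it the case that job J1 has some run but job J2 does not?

2 h 45 min

A \ B = 2:45 pm–5:30 pm.
Total: 2 h 45 min.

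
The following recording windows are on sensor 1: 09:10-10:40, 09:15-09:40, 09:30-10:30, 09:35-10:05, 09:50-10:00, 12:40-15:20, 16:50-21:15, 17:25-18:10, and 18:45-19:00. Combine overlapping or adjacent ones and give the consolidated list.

09:10-10:40, 12:40-15:20, 16:50-21:15

09:15-09:40 overlaps/touches 09:10-10:40 → extend to 09:10-10:40.
09:30-10:30 overlaps/touches 09:10-10:40 → extend to 09:10-10:40.
09:35-10:05 overlaps/touches 09:10-10:40 → extend to 09:10-10:40.
09:50-10:00 overlaps/touches 09:10-10:40 → extend to 09:10-10:40.
12:40-15:20 is disjoint → start new block.
16:50-21:15 is disjoint → start new block.
17:25-18:10 overlaps/touches 16:50-21:15 → extend to 16:50-21:15.
18:45-19:00 overlaps/touches 16:50-21:15 → extend to 16:50-21:15.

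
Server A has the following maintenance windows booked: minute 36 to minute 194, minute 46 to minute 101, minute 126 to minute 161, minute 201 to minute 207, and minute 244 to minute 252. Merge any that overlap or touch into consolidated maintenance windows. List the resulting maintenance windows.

minute 46 to minute 101 overlaps/touches minute 36 to minute 194 → extend to minute 36 to minute 194.
minute 126 to minute 161 overlaps/touches minute 36 to minute 194 → extend to minute 36 to minute 194.
minute 201 to minute 207 is disjoint → start new block.
minute 244 to minute 252 is disjoint → start new block.

minute 36 to minute 194, minute 201 to minute 207, minute 244 to minute 252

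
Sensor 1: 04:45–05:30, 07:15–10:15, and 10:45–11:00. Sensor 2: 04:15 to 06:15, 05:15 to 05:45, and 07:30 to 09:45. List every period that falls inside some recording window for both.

04:45–05:30, 07:30–09:45

B, merged: 04:15–06:15, 07:30–09:45.
04:45–05:30 ∩ B → 04:45–05:30.
07:15–10:15 ∩ B → 07:30–09:45.
10:45–11:00 meets no B interval.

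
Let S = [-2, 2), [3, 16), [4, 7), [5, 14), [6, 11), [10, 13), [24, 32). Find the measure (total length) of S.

Merged: [-2, 2), [3, 16), [24, 32).
Lengths: 4 + 13 + 8 = 25.

25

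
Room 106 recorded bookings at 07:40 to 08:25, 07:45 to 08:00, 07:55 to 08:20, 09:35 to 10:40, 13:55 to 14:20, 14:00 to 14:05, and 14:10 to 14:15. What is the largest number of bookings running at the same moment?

Sweep endpoints in order; track running count of active intervals.
Peak of 3 reached at 07:55.

3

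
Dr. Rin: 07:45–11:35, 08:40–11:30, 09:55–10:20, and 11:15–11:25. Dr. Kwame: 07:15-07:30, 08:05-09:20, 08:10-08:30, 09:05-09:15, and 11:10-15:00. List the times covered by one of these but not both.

Merge the first list: 07:45-11:35.
Merge the second list: 07:15-07:30, 08:05-09:20, 11:10-15:00.
A \ B = 07:45-08:05, 09:20-11:10.
B \ A = 07:15-07:30, 11:35-15:00.
Union of the two gives the symmetric difference.

07:15-07:30, 07:45-08:05, 09:20-11:10, 11:35-15:00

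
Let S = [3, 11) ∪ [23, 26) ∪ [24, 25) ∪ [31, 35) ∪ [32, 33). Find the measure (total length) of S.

Merged: [3, 11), [23, 26), [31, 35).
Lengths: 8 + 3 + 4 = 15.

15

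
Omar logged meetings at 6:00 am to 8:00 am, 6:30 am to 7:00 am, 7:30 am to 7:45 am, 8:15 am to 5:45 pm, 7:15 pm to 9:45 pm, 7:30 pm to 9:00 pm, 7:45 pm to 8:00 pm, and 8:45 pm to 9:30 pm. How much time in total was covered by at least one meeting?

14 h

Merged: 6:00 am–8:00 am, 8:15 am–5:45 pm, 7:15 pm–9:45 pm.
Lengths: 2 h + 9 h 30 min + 2 h 30 min = 14 h.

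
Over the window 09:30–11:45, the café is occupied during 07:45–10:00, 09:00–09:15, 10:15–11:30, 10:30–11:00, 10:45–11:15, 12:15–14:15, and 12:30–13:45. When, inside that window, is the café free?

The merged coverage is 07:45–10:00, 10:15–11:30, 12:15–14:15.
Gaps within 09:30–11:45: 10:00–10:15, 11:30–11:45.

10:00–10:15, 11:30–11:45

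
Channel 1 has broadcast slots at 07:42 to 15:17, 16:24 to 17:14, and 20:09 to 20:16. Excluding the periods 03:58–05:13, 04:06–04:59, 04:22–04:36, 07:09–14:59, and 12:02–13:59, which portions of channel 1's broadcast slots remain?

14:59–15:17, 16:24–17:14, 20:09–20:16

B, merged: 03:58–05:13, 07:09–14:59.
07:42–15:17 minus B → 14:59–15:17.
16:24–17:14: no B overlap → unchanged.
20:09–20:16: no B overlap → unchanged.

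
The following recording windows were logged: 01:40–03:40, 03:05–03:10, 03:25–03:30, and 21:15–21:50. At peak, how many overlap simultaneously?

At 03:05, 2 of the intervals are simultaneously active.
No point has more.

2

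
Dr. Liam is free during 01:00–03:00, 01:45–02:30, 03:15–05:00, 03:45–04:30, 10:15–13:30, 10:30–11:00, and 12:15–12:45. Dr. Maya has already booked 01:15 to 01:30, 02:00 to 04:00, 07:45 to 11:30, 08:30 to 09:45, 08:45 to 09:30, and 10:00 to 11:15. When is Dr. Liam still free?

Merge the first list: 01:00–03:00, 03:15–05:00, 10:15–13:30.
Merge the second list: 01:15–01:30, 02:00–04:00, 07:45–11:30.
01:00–03:00 \ B = 01:00–01:15, 01:30–02:00.
03:15–05:00 \ B = 04:00–05:00.
10:15–13:30 \ B = 11:30–13:30.

01:00–01:15, 01:30–02:00, 04:00–05:00, 11:30–13:30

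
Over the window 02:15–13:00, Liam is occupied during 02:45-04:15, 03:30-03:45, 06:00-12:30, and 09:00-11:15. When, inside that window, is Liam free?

After merging, the occupied span is 02:45-04:15, 06:00-12:30.
Uncovered inside 02:15-13:00: 02:15-02:45, 04:15-06:00, 12:30-13:00.

02:15-02:45, 04:15-06:00, 12:30-13:00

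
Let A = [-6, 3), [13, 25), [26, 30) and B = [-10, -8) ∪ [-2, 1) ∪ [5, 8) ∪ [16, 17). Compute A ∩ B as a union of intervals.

[-2, 1) ∪ [16, 17)

[-6, 3) overlaps B on [-2, 1).
[13, 25) overlaps B on [16, 17).
[26, 30) falls entirely outside B.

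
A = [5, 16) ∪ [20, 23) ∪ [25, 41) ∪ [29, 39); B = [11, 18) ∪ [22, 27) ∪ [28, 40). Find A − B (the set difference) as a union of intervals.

Merge the first list: [5, 16), [20, 23), [25, 41).
[5, 16) \ B = [5, 11).
[20, 23) \ B = [20, 22).
[25, 41) \ B = [27, 28), [40, 41).

[5, 11) ∪ [20, 22) ∪ [27, 28) ∪ [40, 41)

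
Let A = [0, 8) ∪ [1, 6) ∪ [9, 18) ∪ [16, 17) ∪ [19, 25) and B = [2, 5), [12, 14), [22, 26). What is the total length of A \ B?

15

A, merged: [0, 8), [9, 18), [19, 25).
A \ B = [0, 2), [5, 8), [9, 12), [14, 18), [19, 22).
Total: 2 + 3 + 3 + 4 + 3 = 15.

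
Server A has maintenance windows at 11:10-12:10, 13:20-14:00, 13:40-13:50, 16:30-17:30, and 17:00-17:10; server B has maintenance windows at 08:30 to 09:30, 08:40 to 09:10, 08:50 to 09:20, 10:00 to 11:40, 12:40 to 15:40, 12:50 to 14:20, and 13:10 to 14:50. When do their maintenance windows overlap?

Merge the first list: 11:10-12:10, 13:20-14:00, 16:30-17:30.
Merge the second list: 08:30-09:30, 10:00-11:40, 12:40-15:40.
11:10-12:10 overlaps B on 11:10-11:40.
13:20-14:00 overlaps B on 13:20-14:00.
16:30-17:30 falls entirely outside B.

11:10-11:40, 13:20-14:00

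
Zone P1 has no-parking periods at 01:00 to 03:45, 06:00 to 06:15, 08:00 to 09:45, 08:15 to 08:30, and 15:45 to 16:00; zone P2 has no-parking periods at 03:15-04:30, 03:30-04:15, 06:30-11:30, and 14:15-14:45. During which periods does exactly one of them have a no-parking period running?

01:00–03:15, 03:45–04:30, 06:00–06:15, 06:30–08:00, 09:45–11:30, 14:15–14:45, 15:45–16:00

First set merges to 01:00–03:45, 06:00–06:15, 08:00–09:45, 15:45–16:00.
Second set merges to 03:15–04:30, 06:30–11:30, 14:15–14:45.
A but not B: 01:00–03:15, 06:00–06:15, 15:45–16:00.
B but not A: 03:45–04:30, 06:30–08:00, 09:45–11:30, 14:15–14:45.
Combining gives A △ B.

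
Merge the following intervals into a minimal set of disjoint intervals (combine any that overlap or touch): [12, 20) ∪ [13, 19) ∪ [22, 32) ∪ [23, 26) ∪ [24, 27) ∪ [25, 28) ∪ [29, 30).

[13, 19) overlaps/touches [12, 20) → extend to [12, 20).
[22, 32) is disjoint → start new block.
[23, 26) overlaps/touches [22, 32) → extend to [22, 32).
[24, 27) overlaps/touches [22, 32) → extend to [22, 32).
[25, 28) overlaps/touches [22, 32) → extend to [22, 32).
[29, 30) overlaps/touches [22, 32) → extend to [22, 32).

[12, 20) ∪ [22, 32)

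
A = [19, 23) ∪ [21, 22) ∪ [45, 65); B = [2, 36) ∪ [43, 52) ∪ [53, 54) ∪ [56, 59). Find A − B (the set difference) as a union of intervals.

A, merged: [19, 23), [45, 65).
[19, 23): entirely removed.
[45, 65) \ B = [52, 53), [54, 56), [59, 65).

[52, 53) ∪ [54, 56) ∪ [59, 65)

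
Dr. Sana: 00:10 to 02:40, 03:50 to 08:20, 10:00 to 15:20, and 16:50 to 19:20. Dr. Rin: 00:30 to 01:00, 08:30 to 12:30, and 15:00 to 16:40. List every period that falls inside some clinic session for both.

00:30-01:00, 10:00-12:30, 15:00-15:20

00:10-02:40 meets the second set on 00:30-01:00.
03:50-08:20: no overlap with the second set.
10:00-15:20 meets the second set on 10:00-12:30, 15:00-15:20.
16:50-19:20: no overlap with the second set.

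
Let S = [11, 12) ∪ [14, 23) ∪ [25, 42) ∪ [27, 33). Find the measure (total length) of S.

27

Merged: [11, 12), [14, 23), [25, 42).
Lengths: 1 + 9 + 17 = 27.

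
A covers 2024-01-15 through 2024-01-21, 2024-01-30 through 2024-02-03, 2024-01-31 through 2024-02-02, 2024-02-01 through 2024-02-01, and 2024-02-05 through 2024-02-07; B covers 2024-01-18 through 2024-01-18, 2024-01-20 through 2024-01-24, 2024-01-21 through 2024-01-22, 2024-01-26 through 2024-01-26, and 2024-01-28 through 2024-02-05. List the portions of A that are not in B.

2024-01-15 through 2024-01-17, 2024-01-19 through 2024-01-19, 2024-02-06 through 2024-02-07

First set merges to 2024-01-15 through 2024-01-21, 2024-01-30 through 2024-02-03, 2024-02-05 through 2024-02-07.
Second set merges to 2024-01-18 through 2024-01-18, 2024-01-20 through 2024-01-24, 2024-01-26 through 2024-01-26, 2024-01-28 through 2024-02-05.
2024-01-15 through 2024-01-21 minus B → 2024-01-15 through 2024-01-17, 2024-01-19 through 2024-01-19.
2024-01-30 through 2024-02-03: fully covered by B → removed.
2024-02-05 through 2024-02-07 minus B → 2024-02-06 through 2024-02-07.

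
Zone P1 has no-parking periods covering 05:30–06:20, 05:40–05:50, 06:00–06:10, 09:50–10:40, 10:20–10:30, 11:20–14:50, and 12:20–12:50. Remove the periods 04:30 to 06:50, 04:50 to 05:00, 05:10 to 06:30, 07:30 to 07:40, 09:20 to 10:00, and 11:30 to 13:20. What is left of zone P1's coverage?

Merge the first list: 05:30–06:20, 09:50–10:40, 11:20–14:50.
Merge the second list: 04:30–06:50, 07:30–07:40, 09:20–10:00, 11:30–13:20.
05:30–06:20: fully covered by B → removed.
09:50–10:40 minus B → 10:00–10:40.
11:20–14:50 minus B → 11:20–11:30, 13:20–14:50.

10:00–10:40, 11:20–11:30, 13:20–14:50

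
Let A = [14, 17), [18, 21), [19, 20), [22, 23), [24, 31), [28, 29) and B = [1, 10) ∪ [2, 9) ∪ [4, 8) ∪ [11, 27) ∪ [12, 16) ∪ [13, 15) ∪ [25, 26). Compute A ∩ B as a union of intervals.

[14, 17) ∪ [18, 21) ∪ [22, 23) ∪ [24, 27)

Merge the first list: [14, 17), [18, 21), [22, 23), [24, 31).
Merge the second list: [1, 10), [11, 27).
[14, 17) meets the second set on [14, 17).
[18, 21) meets the second set on [18, 21).
[22, 23) meets the second set on [22, 23).
[24, 31) meets the second set on [24, 27).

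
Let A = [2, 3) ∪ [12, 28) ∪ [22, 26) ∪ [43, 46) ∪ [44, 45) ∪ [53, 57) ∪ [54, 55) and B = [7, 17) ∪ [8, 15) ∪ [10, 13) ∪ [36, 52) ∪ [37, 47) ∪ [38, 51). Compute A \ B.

[2, 3) ∪ [17, 28) ∪ [53, 57)

A, merged: [2, 3), [12, 28), [43, 46), [53, 57).
B, merged: [7, 17), [36, 52).
[2, 3): nothing removed.
[12, 28) \ B = [17, 28).
[43, 46): entirely removed.
[53, 57): nothing removed.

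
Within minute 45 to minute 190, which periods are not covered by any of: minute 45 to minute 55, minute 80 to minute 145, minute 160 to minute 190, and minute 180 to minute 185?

minute 55 to minute 80, minute 145 to minute 160

After merging, the occupied span is minute 45 to minute 55, minute 80 to minute 145, minute 160 to minute 190.
Uncovered inside minute 45 to minute 190: minute 55 to minute 80, minute 145 to minute 160.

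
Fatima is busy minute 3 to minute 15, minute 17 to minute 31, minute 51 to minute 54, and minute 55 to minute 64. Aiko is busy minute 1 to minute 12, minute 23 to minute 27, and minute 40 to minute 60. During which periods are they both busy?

minute 3 to minute 12, minute 23 to minute 27, minute 51 to minute 54, minute 55 to minute 60

minute 3 to minute 15 meets the second set on minute 3 to minute 12.
minute 17 to minute 31 meets the second set on minute 23 to minute 27.
minute 51 to minute 54 meets the second set on minute 51 to minute 54.
minute 55 to minute 64 meets the second set on minute 55 to minute 60.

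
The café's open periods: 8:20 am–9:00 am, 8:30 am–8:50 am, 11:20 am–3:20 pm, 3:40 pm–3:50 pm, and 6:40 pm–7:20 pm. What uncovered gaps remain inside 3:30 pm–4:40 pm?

Covered (merged): 8:20 am–9:00 am, 11:20 am–3:20 pm, 3:40 pm–3:50 pm, 6:40 pm–7:20 pm.
Uncovered inside 3:30 pm–4:40 pm: 3:30 pm–3:40 pm, 3:50 pm–4:40 pm.

3:30 pm–3:40 pm, 3:50 pm–4:40 pm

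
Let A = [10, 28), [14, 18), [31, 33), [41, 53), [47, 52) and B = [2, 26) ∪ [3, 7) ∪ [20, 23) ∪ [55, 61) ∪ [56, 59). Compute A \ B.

[26, 28) ∪ [31, 33) ∪ [41, 53)

First set merges to [10, 28), [31, 33), [41, 53).
Second set merges to [2, 26), [55, 61).
[10, 28) minus B → [26, 28).
[31, 33): no B overlap → unchanged.
[41, 53): no B overlap → unchanged.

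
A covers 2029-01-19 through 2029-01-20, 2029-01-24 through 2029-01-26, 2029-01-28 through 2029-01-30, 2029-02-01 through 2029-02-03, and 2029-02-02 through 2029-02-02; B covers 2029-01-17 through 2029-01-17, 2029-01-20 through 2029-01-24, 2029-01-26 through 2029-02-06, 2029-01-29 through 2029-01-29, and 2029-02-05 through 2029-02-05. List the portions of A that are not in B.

2029-01-19 through 2029-01-19, 2029-01-25 through 2029-01-25

First set merges to 2029-01-19 through 2029-01-20, 2029-01-24 through 2029-01-26, 2029-01-28 through 2029-01-30, 2029-02-01 through 2029-02-03.
Second set merges to 2029-01-17 through 2029-01-17, 2029-01-20 through 2029-01-24, 2029-01-26 through 2029-02-06.
2029-01-19 through 2029-01-20 \ B = 2029-01-19 through 2029-01-19.
2029-01-24 through 2029-01-26 \ B = 2029-01-25 through 2029-01-25.
2029-01-28 through 2029-01-30: entirely removed.
2029-02-01 through 2029-02-03: entirely removed.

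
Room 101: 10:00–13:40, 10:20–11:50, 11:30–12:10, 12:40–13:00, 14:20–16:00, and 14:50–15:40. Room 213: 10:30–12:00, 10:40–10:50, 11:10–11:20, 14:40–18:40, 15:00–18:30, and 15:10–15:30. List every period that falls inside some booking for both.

10:30–12:00, 14:40–16:00

Merge the first list: 10:00–13:40, 14:20–16:00.
Merge the second list: 10:30–12:00, 14:40–18:40.
10:00–13:40 ∩ B → 10:30–12:00.
14:20–16:00 ∩ B → 14:40–16:00.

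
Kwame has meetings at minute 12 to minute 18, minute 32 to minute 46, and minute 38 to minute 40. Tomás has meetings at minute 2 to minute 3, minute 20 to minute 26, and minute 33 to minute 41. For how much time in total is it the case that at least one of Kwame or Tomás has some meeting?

27 minutes

First set merges to minute 12 to minute 18, minute 32 to minute 46.
A ∪ B = minute 2 to minute 3, minute 12 to minute 18, minute 20 to minute 26, minute 32 to minute 46.
Total: 1 minute + 6 minutes + 6 minutes + 14 minutes = 27 minutes.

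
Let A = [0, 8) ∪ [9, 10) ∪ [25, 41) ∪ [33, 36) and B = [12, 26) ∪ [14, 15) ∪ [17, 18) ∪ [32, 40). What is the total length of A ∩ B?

First set merges to [0, 8), [9, 10), [25, 41).
Second set merges to [12, 26), [32, 40).
A ∩ B = [25, 26), [32, 40).
Total: 1 + 8 = 9.

9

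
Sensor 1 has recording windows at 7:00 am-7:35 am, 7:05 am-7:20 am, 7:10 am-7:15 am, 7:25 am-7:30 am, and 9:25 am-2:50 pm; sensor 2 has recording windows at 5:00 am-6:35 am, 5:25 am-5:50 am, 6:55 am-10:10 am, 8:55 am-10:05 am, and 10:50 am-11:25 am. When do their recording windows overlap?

7:00 am-7:35 am, 9:25 am-10:10 am, 10:50 am-11:25 am

Merge the first list: 7:00 am-7:35 am, 9:25 am-2:50 pm.
Merge the second list: 5:00 am-6:35 am, 6:55 am-10:10 am, 10:50 am-11:25 am.
7:00 am-7:35 am overlaps B on 7:00 am-7:35 am.
9:25 am-2:50 pm overlaps B on 9:25 am-10:10 am, 10:50 am-11:25 am.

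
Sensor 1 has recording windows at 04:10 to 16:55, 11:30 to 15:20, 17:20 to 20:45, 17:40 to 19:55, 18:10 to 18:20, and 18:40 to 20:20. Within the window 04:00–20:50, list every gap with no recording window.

04:00–04:10, 16:55–17:20, 20:45–20:50

After merging, the occupied span is 04:10–16:55, 17:20–20:45.
Complement within 04:00–20:50: 04:00–04:10, 16:55–17:20, 20:45–20:50.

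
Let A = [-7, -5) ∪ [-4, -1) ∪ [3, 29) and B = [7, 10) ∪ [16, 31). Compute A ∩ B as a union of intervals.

[-7, -5) falls entirely outside B.
[-4, -1) falls entirely outside B.
[3, 29) overlaps B on [7, 10), [16, 29).

[7, 10) ∪ [16, 29)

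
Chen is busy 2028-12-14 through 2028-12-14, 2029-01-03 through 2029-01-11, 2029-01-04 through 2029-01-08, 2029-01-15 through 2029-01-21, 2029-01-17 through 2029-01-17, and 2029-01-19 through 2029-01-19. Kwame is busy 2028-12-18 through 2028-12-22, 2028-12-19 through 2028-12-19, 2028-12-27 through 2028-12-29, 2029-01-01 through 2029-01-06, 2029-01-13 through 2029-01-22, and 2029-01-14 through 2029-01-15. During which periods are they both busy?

2029-01-03 through 2029-01-06, 2029-01-15 through 2029-01-21

First set merges to 2028-12-14 through 2028-12-14, 2029-01-03 through 2029-01-11, 2029-01-15 through 2029-01-21.
Second set merges to 2028-12-18 through 2028-12-22, 2028-12-27 through 2028-12-29, 2029-01-01 through 2029-01-06, 2029-01-13 through 2029-01-22.
2028-12-14 through 2028-12-14 falls entirely outside B.
2029-01-03 through 2029-01-11 overlaps B on 2029-01-03 through 2029-01-06.
2029-01-15 through 2029-01-21 overlaps B on 2029-01-15 through 2029-01-21.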